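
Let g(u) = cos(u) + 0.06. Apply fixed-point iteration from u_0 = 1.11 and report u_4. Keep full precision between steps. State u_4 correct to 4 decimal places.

u_1 = g(1.110000) = 0.504662
u_2 = g(0.504662) = 0.935338
u_3 = g(0.935338) = 0.653546
u_4 = g(0.653546) = 0.853933

0.8539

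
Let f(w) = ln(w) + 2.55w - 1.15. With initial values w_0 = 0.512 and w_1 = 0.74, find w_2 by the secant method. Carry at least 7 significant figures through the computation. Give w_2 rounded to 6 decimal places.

0.635355

f(w_0) = -0.513831, f(w_1) = 0.435895
w_2 = 0.740000 - (0.435895)·(0.740000 - 0.512000)/(0.435895 - (-0.513831)) = 0.635355; f(w_2) = 0.016584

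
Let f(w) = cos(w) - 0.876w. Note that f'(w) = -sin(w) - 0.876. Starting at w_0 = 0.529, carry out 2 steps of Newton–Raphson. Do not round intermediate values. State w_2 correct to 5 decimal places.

w_0 = 0.529000: f = 0.399908, f' = -1.380670 → w_1 = 0.529000 - (0.399908)/(-1.380670) = 0.818648
w_1 = 0.818648: f = -0.033926, f' = -1.606223 → w_2 = 0.818648 - (-0.033926)/(-1.606223) = 0.797526

0.79753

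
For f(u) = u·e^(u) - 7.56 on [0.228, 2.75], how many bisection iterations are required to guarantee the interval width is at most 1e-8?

28

Initial width b − a = 2.75 − 0.228 = 2.522000.
After n steps the width is (b−a)/2^n; need (b−a)/2^n ≤ 1e-8.
So n ≥ log₂(2.522000/1e-8) = log₂(252200000.0000) ≈ 27.9100.
Hence n = 28.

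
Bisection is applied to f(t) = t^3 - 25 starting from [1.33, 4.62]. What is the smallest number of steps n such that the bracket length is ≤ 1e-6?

22

Initial width b − a = 4.62 − 1.33 = 3.290000.
After n steps the width is (b−a)/2^n; need (b−a)/2^n ≤ 1e-6.
So n ≥ log₂(3.290000/1e-6) = log₂(3290000.0000) ≈ 21.6497.
Hence n = 22.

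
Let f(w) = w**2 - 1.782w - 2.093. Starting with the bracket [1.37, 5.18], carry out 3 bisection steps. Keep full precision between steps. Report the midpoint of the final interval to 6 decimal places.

f(1.370000) = -2.657440, f(5.180000) = 15.508640 (opposite signs)
step 1: m = 3.275000, f(m) = 2.796575 > 0 → root in [1.370000, 3.275000]
step 2: m = 2.322500, f(m) = -0.837689 < 0 → root in [2.322500, 3.275000]
step 3: m = 2.798750, f(m) = 0.752629 > 0 → root in [2.322500, 2.798750]
Midpoint of [2.322500, 2.798750] = 2.560625

2.560625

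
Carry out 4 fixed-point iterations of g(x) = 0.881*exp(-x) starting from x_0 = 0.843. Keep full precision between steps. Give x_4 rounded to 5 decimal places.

0.54402

x_1 = g(0.843000) = 0.379198
x_2 = g(0.379198) = 0.602965
x_3 = g(0.602965) = 0.482071
x_4 = g(0.482071) = 0.544020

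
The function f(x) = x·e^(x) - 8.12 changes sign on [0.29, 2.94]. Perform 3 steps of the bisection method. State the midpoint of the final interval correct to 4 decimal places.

f(0.290000) = -7.732436, f(2.940000) = 47.492588 (opposite signs)
step 1: m = 1.615000, f(m) = 0.000039 > 0 → root in [0.290000, 1.615000]
step 2: m = 0.952500, f(m) = -5.650947 < 0 → root in [0.952500, 1.615000]
step 3: m = 1.283750, f(m) = -3.485467 < 0 → root in [1.283750, 1.615000]
Midpoint of [1.283750, 1.615000] = 1.449375

1.4494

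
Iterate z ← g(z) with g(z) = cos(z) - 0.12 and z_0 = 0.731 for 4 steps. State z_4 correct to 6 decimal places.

z_1 = g(0.731000) = 0.624507
z_2 = g(0.624507) = 0.691251
z_3 = g(0.691251) = 0.650449
z_4 = g(0.650449) = 0.675812

0.675812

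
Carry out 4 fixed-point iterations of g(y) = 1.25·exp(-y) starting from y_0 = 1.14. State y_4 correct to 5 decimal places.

y_1 = g(1.140000) = 0.399774
y_2 = g(0.399774) = 0.838090
y_3 = g(0.838090) = 0.540670
y_4 = g(0.540670) = 0.727947

0.72795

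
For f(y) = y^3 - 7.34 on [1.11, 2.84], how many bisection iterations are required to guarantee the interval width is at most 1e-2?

Initial width b − a = 2.84 − 1.11 = 1.730000.
After n steps the width is (b−a)/2^n; need (b−a)/2^n ≤ 1e-2.
So n ≥ log₂(1.730000/1e-2) = log₂(173.0000) ≈ 7.4346.
Hence n = 8.

8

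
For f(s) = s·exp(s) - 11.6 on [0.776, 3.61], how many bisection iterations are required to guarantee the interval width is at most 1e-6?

22

Initial width b − a = 3.61 − 0.776 = 2.834000.
After n steps the width is (b−a)/2^n; need (b−a)/2^n ≤ 1e-6.
So n ≥ log₂(2.834000/1e-6) = log₂(2834000.0000) ≈ 21.4344.
Hence n = 22.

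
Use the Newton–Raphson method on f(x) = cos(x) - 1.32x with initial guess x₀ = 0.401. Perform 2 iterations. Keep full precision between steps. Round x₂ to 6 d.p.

f'(x) = -sin(x) - 1.32
x_0 = 0.401000: f = 0.391351, f' = -1.710339 → x_1 = 0.401000 - (0.391351)/(-1.710339) = 0.629815
x_1 = 0.629815: f = -0.023219, f' = -1.908995 → x_2 = 0.629815 - (-0.023219)/(-1.908995) = 0.617652

0.617652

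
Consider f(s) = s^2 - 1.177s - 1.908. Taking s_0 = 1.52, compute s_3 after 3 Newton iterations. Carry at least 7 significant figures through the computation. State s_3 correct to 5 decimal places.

f'(s) = 2s - 1.177
s_0 = 1.520000: f = -1.386640, f' = 1.863000 → s_1 = 1.520000 - (-1.386640)/(1.863000) = 2.264305
s_1 = 2.264305: f = 0.553990, f' = 3.351610 → s_2 = 2.264305 - (0.553990)/(3.351610) = 2.099014
s_2 = 2.099014: f = 0.027321, f' = 3.021028 → s_3 = 2.099014 - (0.027321)/(3.021028) = 2.089971

2.08997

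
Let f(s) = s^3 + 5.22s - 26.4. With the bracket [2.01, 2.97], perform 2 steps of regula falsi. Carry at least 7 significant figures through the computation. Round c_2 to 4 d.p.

2.3908

f(2.010000) = -7.787199, f(2.970000) = 15.301473
step 1: c = 2.333783, f(c) = -1.506611 < 0 → new bracket [2.333783, 2.970000]
step 2: c = 2.390811, f(c) = -0.254153 < 0 → new bracket [2.390811, 2.970000]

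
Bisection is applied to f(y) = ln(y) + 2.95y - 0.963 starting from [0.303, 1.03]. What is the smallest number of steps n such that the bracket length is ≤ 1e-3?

Initial width b − a = 1.03 − 0.303 = 0.727000.
After n steps the width is (b−a)/2^n; need (b−a)/2^n ≤ 1e-3.
So n ≥ log₂(0.727000/1e-3) = log₂(727.0000) ≈ 9.5058.
Hence n = 10.

10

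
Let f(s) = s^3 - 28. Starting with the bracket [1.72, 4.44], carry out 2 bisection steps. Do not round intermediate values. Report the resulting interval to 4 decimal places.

f(1.720000) = -22.911552, f(4.440000) = 59.528384 (opposite signs)
step 1: m = 3.080000, f(m) = 1.218112 > 0 → root in [1.720000, 3.080000]
step 2: m = 2.400000, f(m) = -14.176000 < 0 → root in [2.400000, 3.080000]

[2.4000, 3.0800]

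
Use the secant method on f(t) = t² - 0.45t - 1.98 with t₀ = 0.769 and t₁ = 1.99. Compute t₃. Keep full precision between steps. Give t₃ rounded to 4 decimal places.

1.6356

f(t_0) = -1.734689, f(t_1) = 1.084600
t_2 = 1.990000 - (1.084600)·(1.990000 - 0.769000)/(1.084600 - (-1.734689)) = 1.520273; f(t_2) = -0.352893
t_3 = 1.520273 - (-0.352893)·(1.520273 - 1.990000)/(-0.352893 - (1.084600)) = 1.635587; f(t_3) = -0.040869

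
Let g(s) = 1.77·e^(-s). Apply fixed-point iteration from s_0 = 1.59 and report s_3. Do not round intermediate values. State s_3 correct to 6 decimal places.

0.515439

s_1 = g(1.590000) = 0.360948
s_2 = g(0.360948) = 1.233717
s_3 = g(1.233717) = 0.515439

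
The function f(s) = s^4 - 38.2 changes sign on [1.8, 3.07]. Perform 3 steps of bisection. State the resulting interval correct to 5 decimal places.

[2.43500, 2.59375]

f(1.800000) = -27.702400, f(3.070000) = 50.628740 (opposite signs)
step 1: m = 2.435000, f(m) = -3.044291 < 0 → root in [2.435000, 3.070000]
step 2: m = 2.752500, f(m) = 19.199659 > 0 → root in [2.435000, 2.752500]
step 3: m = 2.593750, f(m) = 7.059782 > 0 → root in [2.435000, 2.593750]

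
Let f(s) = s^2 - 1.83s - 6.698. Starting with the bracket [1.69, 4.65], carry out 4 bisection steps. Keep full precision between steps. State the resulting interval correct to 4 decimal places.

f(1.690000) = -6.934600, f(4.650000) = 6.415000 (opposite signs)
step 1: m = 3.170000, f(m) = -2.450200 < 0 → root in [3.170000, 4.650000]
step 2: m = 3.910000, f(m) = 1.434800 > 0 → root in [3.170000, 3.910000]
step 3: m = 3.540000, f(m) = -0.644600 < 0 → root in [3.540000, 3.910000]
step 4: m = 3.725000, f(m) = 0.360875 > 0 → root in [3.540000, 3.725000]

[3.5400, 3.7250]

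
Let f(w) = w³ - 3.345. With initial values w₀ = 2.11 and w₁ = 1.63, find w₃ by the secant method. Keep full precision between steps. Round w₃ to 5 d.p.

1.49896

f(w_0) = 6.048931, f(w_1) = 0.985747
w_2 = 1.630000 - (0.985747)·(1.630000 - 2.110000)/(0.985747 - (6.048931)) = 1.536549; f(w_2) = 0.282767
w_3 = 1.536549 - (0.282767)·(1.536549 - 1.630000)/(0.282767 - (0.985747)) = 1.498959; f(w_3) = 0.022981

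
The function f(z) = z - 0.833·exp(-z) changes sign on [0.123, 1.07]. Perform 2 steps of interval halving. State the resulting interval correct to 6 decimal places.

f(0.123000) = -0.613592, f(1.070000) = 0.784274 (opposite signs)
step 1: m = 0.596500, f(m) = 0.137737 > 0 → root in [0.123000, 0.596500]
step 2: m = 0.359750, f(m) = -0.221560 < 0 → root in [0.359750, 0.596500]

[0.359750, 0.596500]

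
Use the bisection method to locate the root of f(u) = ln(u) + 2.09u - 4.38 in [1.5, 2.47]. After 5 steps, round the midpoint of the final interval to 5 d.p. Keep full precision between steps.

f(1.500000) = -0.839535, f(2.470000) = 1.686518 (opposite signs)
step 1: m = 1.985000, f(m) = 0.454269 > 0 → root in [1.500000, 1.985000]
step 2: m = 1.742500, f(m) = -0.182854 < 0 → root in [1.742500, 1.985000]
step 3: m = 1.863750, f(m) = 0.137828 > 0 → root in [1.742500, 1.863750]
step 4: m = 1.803125, f(m) = -0.021947 < 0 → root in [1.803125, 1.863750]
step 5: m = 1.833438, f(m) = 0.058077 > 0 → root in [1.803125, 1.833438]
Midpoint of [1.803125, 1.833438] = 1.818281

1.81828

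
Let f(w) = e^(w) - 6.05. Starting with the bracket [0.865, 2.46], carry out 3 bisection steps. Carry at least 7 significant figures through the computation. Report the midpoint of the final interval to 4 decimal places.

1.7622

f(0.865000) = -3.674994, f(2.460000) = 5.654812 (opposite signs)
step 1: m = 1.662500, f(m) = -0.777524 < 0 → root in [1.662500, 2.460000]
step 2: m = 2.061250, f(m) = 1.805783 > 0 → root in [1.662500, 2.061250]
step 3: m = 1.861875, f(m) = 0.385793 > 0 → root in [1.662500, 1.861875]
Midpoint of [1.662500, 1.861875] = 1.762188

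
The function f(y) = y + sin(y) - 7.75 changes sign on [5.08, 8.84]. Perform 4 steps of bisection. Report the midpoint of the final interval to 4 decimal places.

7.0775

f(5.080000) = -3.603189, f(8.840000) = 1.642014 (opposite signs)
step 1: m = 6.960000, f(m) = -0.163687 < 0 → root in [6.960000, 8.840000]
step 2: m = 7.900000, f(m) = 1.148941 > 0 → root in [6.960000, 7.900000]
step 3: m = 7.430000, f(m) = 0.591458 > 0 → root in [6.960000, 7.430000]
step 4: m = 7.195000, f(m) = 0.235616 > 0 → root in [6.960000, 7.195000]
Midpoint of [6.960000, 7.195000] = 7.077500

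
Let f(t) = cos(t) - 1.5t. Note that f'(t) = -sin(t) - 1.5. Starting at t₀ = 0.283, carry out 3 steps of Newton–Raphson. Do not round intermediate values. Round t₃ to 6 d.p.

0.563569

t_0 = 0.283000: f = 0.535722, f' = -1.779238 → t_1 = 0.283000 - (0.535722)/(-1.779238) = 0.584096
t_1 = 0.584096: f = -0.041934, f' = -2.051446 → t_2 = 0.584096 - (-0.041934)/(-2.051446) = 0.563655
t_2 = 0.563655: f = -0.000175, f' = -2.034280 → t_3 = 0.563655 - (-0.000175)/(-2.034280) = 0.563569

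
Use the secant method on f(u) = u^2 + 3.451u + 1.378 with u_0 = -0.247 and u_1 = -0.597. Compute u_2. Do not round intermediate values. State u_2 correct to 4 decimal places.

-0.4720

f(u_0) = 0.586612, f(u_1) = -0.325838
u_2 = -0.597000 - (-0.325838)·(-0.597000 - -0.247000)/(-0.325838 - (0.586612)) = -0.472014; f(u_2) = -0.028124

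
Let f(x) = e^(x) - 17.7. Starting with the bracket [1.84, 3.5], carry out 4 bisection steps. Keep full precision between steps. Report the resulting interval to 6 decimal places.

[2.773750, 2.877500]

f(1.840000) = -11.403462, f(3.500000) = 15.415452 (opposite signs)
step 1: m = 2.670000, f(m) = -3.260031 < 0 → root in [2.670000, 3.500000]
step 2: m = 3.085000, f(m) = 4.167467 > 0 → root in [2.670000, 3.085000]
step 3: m = 2.877500, f(m) = 0.069793 > 0 → root in [2.670000, 2.877500]
step 4: m = 2.773750, f(m) = -1.681409 < 0 → root in [2.773750, 2.877500]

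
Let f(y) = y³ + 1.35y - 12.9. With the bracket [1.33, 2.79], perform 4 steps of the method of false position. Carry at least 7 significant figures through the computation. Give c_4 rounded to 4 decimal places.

f(1.330000) = -8.751863, f(2.790000) = 12.584139
step 1: c = 1.928881, f(c) = -3.119455 < 0 → new bracket [1.928881, 2.790000]
step 2: c = 2.099939, f(c) = -0.804896 < 0 → new bracket [2.099939, 2.790000]
step 3: c = 2.141422, f(c) = -0.189182 < 0 → new bracket [2.141422, 2.790000]
step 4: c = 2.151028, f(c) = -0.043471 < 0 → new bracket [2.151028, 2.790000]

2.1510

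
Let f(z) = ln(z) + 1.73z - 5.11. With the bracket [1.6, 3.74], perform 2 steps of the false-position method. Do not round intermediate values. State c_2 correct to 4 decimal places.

f(1.600000) = -1.871996, f(3.740000) = 2.679286
step 1: c = 2.480207, f(c) = 0.089101 > 0 → new bracket [1.600000, 2.480207]
step 2: c = 2.440216, f(c) = 0.003660 > 0 → new bracket [1.600000, 2.440216]

2.4402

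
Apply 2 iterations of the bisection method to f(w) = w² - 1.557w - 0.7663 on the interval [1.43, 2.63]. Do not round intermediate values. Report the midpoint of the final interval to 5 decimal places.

f(1.430000) = -0.947910, f(2.630000) = 2.055690 (opposite signs)
step 1: m = 2.030000, f(m) = 0.193890 > 0 → root in [1.430000, 2.030000]
step 2: m = 1.730000, f(m) = -0.467010 < 0 → root in [1.730000, 2.030000]
Midpoint of [1.730000, 2.030000] = 1.880000

1.88000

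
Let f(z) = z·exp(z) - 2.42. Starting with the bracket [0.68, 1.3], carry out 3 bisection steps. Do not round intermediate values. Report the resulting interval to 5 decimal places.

f(0.680000) = -1.077763, f(1.300000) = 2.350086 (opposite signs)
step 1: m = 0.990000, f(m) = 0.244322 > 0 → root in [0.680000, 0.990000]
step 2: m = 0.835000, f(m) = -0.495480 < 0 → root in [0.835000, 0.990000]
step 3: m = 0.912500, f(m) = -0.147381 < 0 → root in [0.912500, 0.990000]

[0.91250, 0.99000]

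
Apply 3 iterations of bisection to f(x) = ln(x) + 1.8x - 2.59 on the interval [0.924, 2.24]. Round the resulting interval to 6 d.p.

[1.253000, 1.417500]

f(0.924000) = -1.005843, f(2.240000) = 2.248476 (opposite signs)
step 1: m = 1.582000, f(m) = 0.716290 > 0 → root in [0.924000, 1.582000]
step 2: m = 1.253000, f(m) = -0.109059 < 0 → root in [1.253000, 1.582000]
step 3: m = 1.417500, f(m) = 0.310395 > 0 → root in [1.253000, 1.417500]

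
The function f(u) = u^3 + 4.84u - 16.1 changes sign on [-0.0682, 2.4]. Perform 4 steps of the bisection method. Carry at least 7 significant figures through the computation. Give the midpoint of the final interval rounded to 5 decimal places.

1.86008

f(-0.068200) = -16.430405, f(2.400000) = 9.340000 (opposite signs)
step 1: m = 1.165900, f(m) = -8.872210 < 0 → root in [1.165900, 2.400000]
step 2: m = 1.782950, f(m) = -1.802683 < 0 → root in [1.782950, 2.400000]
step 3: m = 2.091475, f(m) = 3.171410 > 0 → root in [1.782950, 2.091475]
step 4: m = 1.937213, f(m) = 0.546065 > 0 → root in [1.782950, 1.937213]
Midpoint of [1.782950, 1.937213] = 1.860081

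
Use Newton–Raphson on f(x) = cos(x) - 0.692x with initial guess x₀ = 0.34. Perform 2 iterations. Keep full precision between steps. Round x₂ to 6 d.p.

f'(x) = -sin(x) - 0.692
x_0 = 0.340000: f = 0.707475, f' = -1.025487 → x_1 = 0.340000 - (0.707475)/(-1.025487) = 1.029891
x_1 = 1.029891: f = -0.197773, f' = -1.549243 → x_2 = 1.029891 - (-0.197773)/(-1.549243) = 0.902234

0.902234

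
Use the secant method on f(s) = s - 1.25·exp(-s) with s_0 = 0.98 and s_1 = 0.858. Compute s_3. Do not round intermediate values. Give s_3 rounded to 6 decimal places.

f(s_0) = 0.510861, f(s_1) = 0.327988
s_2 = 0.858000 - (0.327988)·(0.858000 - 0.980000)/(0.327988 - (0.510861)) = 0.639189; f(s_2) = -0.020462
s_3 = 0.639189 - (-0.020462)·(0.639189 - 0.858000)/(-0.020462 - (0.327988)) = 0.652038; f(s_3) = 0.000809

0.652038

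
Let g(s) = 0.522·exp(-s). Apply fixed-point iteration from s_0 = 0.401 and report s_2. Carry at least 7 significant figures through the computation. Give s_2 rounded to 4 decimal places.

0.3680

s_1 = g(0.401000) = 0.349557
s_2 = g(0.349557) = 0.368010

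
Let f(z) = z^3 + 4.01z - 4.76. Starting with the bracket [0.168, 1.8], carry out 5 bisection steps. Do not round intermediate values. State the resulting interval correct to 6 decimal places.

[0.933000, 0.984000]

f(0.168000) = -4.081578, f(1.800000) = 8.290000 (opposite signs)
step 1: m = 0.984000, f(m) = 0.138604 > 0 → root in [0.168000, 0.984000]
step 2: m = 0.576000, f(m) = -2.259137 < 0 → root in [0.576000, 0.984000]
step 3: m = 0.780000, f(m) = -1.157648 < 0 → root in [0.780000, 0.984000]
step 4: m = 0.882000, f(m) = -0.537051 < 0 → root in [0.882000, 0.984000]
step 5: m = 0.933000, f(m) = -0.206504 < 0 → root in [0.933000, 0.984000]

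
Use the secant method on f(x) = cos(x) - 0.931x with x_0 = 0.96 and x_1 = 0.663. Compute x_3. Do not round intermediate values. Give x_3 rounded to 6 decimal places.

f(x_0) = -0.320240, f(x_1) = 0.170896
x_2 = 0.663000 - (0.170896)·(0.663000 - 0.960000)/(0.170896 - (-0.320240)) = 0.766344; f(x_2) = 0.006984
x_3 = 0.766344 - (0.006984)·(0.766344 - 0.663000)/(0.006984 - (0.170896)) = 0.770748; f(x_3) = -0.000176

0.770748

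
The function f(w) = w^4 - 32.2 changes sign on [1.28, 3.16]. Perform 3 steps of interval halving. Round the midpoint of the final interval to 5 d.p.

2.33750

f(1.280000) = -29.515645, f(3.160000) = 67.512207 (opposite signs)
step 1: m = 2.220000, f(m) = -7.910873 < 0 → root in [2.220000, 3.160000]
step 2: m = 2.690000, f(m) = 20.161143 > 0 → root in [2.220000, 2.690000]
step 3: m = 2.455000, f(m) = 4.125030 > 0 → root in [2.220000, 2.455000]
Midpoint of [2.220000, 2.455000] = 2.337500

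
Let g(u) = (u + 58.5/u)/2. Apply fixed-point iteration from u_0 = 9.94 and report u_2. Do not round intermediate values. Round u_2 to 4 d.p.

u_1 = g(9.940000) = 7.912656
u_2 = g(7.912656) = 7.652938

7.6529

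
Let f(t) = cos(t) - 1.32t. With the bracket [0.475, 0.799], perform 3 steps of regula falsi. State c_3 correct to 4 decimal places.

0.6176

False-position update: c = (a·f(b) − b·f(a))/(f(b) − f(a)); replace the endpoint whose sign matches f(c).
f(0.475000) = 0.262293, f(0.799000) = -0.357256
step 1: c = 0.612169, f(c) = 0.010341 > 0 → new bracket [0.612169, 0.799000]
step 2: c = 0.617425, f(c) = 0.000372 > 0 → new bracket [0.617425, 0.799000]
step 3: c = 0.617613, f(c) = 0.000013 > 0 → new bracket [0.617613, 0.799000]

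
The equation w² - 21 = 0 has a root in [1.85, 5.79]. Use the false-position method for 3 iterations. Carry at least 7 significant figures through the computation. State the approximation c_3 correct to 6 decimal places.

4.576439

False-position update: c = (a·f(b) − b·f(a))/(f(b) − f(a)); replace the endpoint whose sign matches f(c).
f(1.850000) = -17.577500, f(5.790000) = 12.524100
step 1: c = 4.150720, f(c) = -3.771524 < 0 → new bracket [4.150720, 5.790000]
step 2: c = 4.530121, f(c) = -0.478000 < 0 → new bracket [4.530121, 5.790000]
step 3: c = 4.576439, f(c) = -0.056209 < 0 → new bracket [4.576439, 5.790000]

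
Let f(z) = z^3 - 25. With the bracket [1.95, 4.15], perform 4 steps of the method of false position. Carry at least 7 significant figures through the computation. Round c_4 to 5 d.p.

2.91034

f(1.950000) = -17.585125, f(4.150000) = 46.473375
step 1: c = 2.553937, f(c) = -8.341712 < 0 → new bracket [2.553937, 4.150000]
step 2: c = 2.796824, f(c) = -3.122611 < 0 → new bracket [2.796824, 4.150000]
step 3: c = 2.882021, f(c) = -1.061793 < 0 → new bracket [2.882021, 4.150000]
step 4: c = 2.910344, f(c) = -0.349082 < 0 → new bracket [2.910344, 4.150000]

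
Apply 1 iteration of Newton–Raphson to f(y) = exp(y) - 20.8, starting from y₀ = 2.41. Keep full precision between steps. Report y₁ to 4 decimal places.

Newton update: y ← y − f(y)/f'(y).
f'(y) = exp(y)
y_0 = 2.410000: f = -9.666039, f' = 11.133961 → y_1 = 2.410000 - (-9.666039)/(11.133961) = 3.278158

3.2782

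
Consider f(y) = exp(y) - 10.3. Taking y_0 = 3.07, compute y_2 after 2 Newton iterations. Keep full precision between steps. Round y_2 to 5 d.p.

f'(y) = exp(y)
y_0 = 3.070000: f = 11.241903, f' = 21.541903 → y_1 = 3.070000 - (11.241903)/(21.541903) = 2.548138
y_1 = 2.548138: f = 2.483278, f' = 12.783278 → y_2 = 2.548138 - (2.483278)/(12.783278) = 2.353878

2.35388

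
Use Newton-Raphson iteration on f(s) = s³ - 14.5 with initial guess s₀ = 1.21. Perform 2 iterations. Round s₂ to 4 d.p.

f'(s) = 3s²
s_0 = 1.210000: f = -12.728439, f' = 4.392300 → s_1 = 1.210000 - (-12.728439)/(4.392300) = 4.107898
s_1 = 4.107898: f = 54.820082, f' = 50.624487 → s_2 = 4.107898 - (54.820082)/(50.624487) = 3.025022

3.0250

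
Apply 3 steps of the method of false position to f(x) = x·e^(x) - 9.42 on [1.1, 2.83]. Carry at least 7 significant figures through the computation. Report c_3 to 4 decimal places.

f(1.100000) = -6.115417, f(2.830000) = 38.535654
step 1: c = 1.336941, f(c) = -4.329759 < 0 → new bracket [1.336941, 2.830000]
step 2: c = 1.487752, f(c) = -2.833522 < 0 → new bracket [1.487752, 2.830000]
step 3: c = 1.579688, f(c) = -1.753082 < 0 → new bracket [1.579688, 2.830000]

1.5797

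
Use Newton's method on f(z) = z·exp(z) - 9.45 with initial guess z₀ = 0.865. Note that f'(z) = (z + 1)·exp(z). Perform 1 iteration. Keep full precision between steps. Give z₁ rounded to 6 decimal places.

Newton update: z ← z − f(z)/f'(z).
z_0 = 0.865000: f = -7.395620, f' = 4.429386 → z_1 = 0.865000 - (-7.395620)/(4.429386) = 2.534671

2.534671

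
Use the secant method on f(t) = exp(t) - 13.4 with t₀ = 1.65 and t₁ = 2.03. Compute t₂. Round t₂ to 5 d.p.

2.94340

f(t_0) = -8.193020, f(t_1) = -5.785914
t_2 = 2.030000 - (-5.785914)·(2.030000 - 1.650000)/(-5.785914 - (-8.193020)) = 2.943398; f(t_2) = 5.580239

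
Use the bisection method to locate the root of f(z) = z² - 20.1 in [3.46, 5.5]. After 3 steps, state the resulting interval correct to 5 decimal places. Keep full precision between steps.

f(3.460000) = -8.128400, f(5.500000) = 10.150000 (opposite signs)
step 1: m = 4.480000, f(m) = -0.029600 < 0 → root in [4.480000, 5.500000]
step 2: m = 4.990000, f(m) = 4.800100 > 0 → root in [4.480000, 4.990000]
step 3: m = 4.735000, f(m) = 2.320225 > 0 → root in [4.480000, 4.735000]

[4.48000, 4.73500]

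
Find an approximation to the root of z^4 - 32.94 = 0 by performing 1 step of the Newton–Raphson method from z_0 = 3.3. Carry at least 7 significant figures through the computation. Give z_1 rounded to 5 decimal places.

f'(z) = 4z^3
z_0 = 3.300000: f = 85.652100, f' = 143.748000 → z_1 = 3.300000 - (85.652100)/(143.748000) = 2.704151

2.70415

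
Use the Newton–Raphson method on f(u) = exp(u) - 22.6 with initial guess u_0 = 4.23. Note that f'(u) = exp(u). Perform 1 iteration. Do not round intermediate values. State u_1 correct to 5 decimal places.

3.55888

u_0 = 4.230000: f = 46.117232, f' = 68.717232 → u_1 = 4.230000 - (46.117232)/(68.717232) = 3.558884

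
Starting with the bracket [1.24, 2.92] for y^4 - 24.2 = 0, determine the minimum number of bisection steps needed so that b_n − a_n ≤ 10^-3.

Initial width b − a = 2.92 − 1.24 = 1.680000.
After n steps the width is (b−a)/2^n; need (b−a)/2^n ≤ 10^-3.
So n ≥ log₂(1.680000/10^-3) = log₂(1680.0000) ≈ 10.7142.
Hence n = 11.

11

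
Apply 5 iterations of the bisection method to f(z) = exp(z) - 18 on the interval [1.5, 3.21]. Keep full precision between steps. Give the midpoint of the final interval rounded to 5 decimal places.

f(1.500000) = -13.518311, f(3.210000) = 6.779086 (opposite signs)
step 1: m = 2.355000, f(m) = -7.461871 < 0 → root in [2.355000, 3.210000]
step 2: m = 2.782500, f(m) = -1.840631 < 0 → root in [2.782500, 3.210000]
step 3: m = 2.996250, f(m) = 2.010357 > 0 → root in [2.782500, 2.996250]
step 4: m = 2.889375, f(m) = -0.017933 < 0 → root in [2.889375, 2.996250]
step 5: m = 2.942812, f(m) = 0.969122 > 0 → root in [2.889375, 2.942812]
Midpoint of [2.889375, 2.942812] = 2.916094

2.91609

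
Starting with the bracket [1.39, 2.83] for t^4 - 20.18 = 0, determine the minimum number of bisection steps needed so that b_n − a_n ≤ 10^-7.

Initial width b − a = 2.83 − 1.39 = 1.440000.
After n steps the width is (b−a)/2^n; need (b−a)/2^n ≤ 10^-7.
So n ≥ log₂(1.440000/10^-7) = log₂(14400000.0000) ≈ 23.7796.
Hence n = 24.

24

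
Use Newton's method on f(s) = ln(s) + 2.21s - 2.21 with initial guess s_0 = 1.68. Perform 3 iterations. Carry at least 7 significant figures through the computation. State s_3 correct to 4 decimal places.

f'(s) = 1/s + 2.21
s_0 = 1.680000: f = 2.021594, f' = 2.805238 → s_1 = 1.680000 - (2.021594)/(2.805238) = 0.959350
s_1 = 0.959350: f = -0.131335, f' = 3.252372 → s_2 = 0.959350 - (-0.131335)/(3.252372) = 0.999732
s_2 = 0.999732: f = -0.000862, f' = 3.210269 → s_3 = 0.999732 - (-0.000862)/(3.210269) = 1.000000

1.0000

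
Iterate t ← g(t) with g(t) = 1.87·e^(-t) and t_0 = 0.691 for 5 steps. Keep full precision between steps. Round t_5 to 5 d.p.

0.87347

t_1 = g(0.691000) = 0.937010
t_2 = g(0.937010) = 0.732662
t_3 = g(0.732662) = 0.898774
t_4 = g(0.898774) = 0.761218
t_5 = g(0.761218) = 0.873472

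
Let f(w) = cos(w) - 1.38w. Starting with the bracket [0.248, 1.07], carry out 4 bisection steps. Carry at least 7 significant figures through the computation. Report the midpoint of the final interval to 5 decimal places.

f(0.248000) = 0.627165, f(1.070000) = -0.996476 (opposite signs)
step 1: m = 0.659000, f(m) = -0.118815 < 0 → root in [0.248000, 0.659000]
step 2: m = 0.453500, f(m) = 0.273089 > 0 → root in [0.453500, 0.659000]
step 3: m = 0.556250, f(m) = 0.081616 > 0 → root in [0.556250, 0.659000]
step 4: m = 0.607625, f(m) = -0.017516 < 0 → root in [0.556250, 0.607625]
Midpoint of [0.556250, 0.607625] = 0.581937

0.58194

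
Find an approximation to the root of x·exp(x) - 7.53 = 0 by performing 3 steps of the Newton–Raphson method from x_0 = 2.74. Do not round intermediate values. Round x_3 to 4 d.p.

1.5872

Newton update: x ← x − f(x)/f'(x).
f'(x) = (x + 1)·exp(x)
x_0 = 2.740000: f = 34.904339, f' = 57.921324 → x_1 = 2.740000 - (34.904339)/(57.921324) = 2.137384
x_1 = 2.137384: f = 10.589090, f' = 26.596319 → x_2 = 2.137384 - (10.589090)/(26.596319) = 1.739242
x_2 = 1.739242: f = 2.371557, f' = 15.594586 → x_3 = 1.739242 - (2.371557)/(15.594586) = 1.587167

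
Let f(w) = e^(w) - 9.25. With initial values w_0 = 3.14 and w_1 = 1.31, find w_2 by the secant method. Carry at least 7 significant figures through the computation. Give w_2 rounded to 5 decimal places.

Secant update: w_(k+1) = w_k − f(w_k)·(w_k − w_(k-1))/(f(w_k) − f(w_(k-1))).
f(w_0) = 13.853867, f(w_1) = -5.543826
w_2 = 1.310000 - (-5.543826)·(1.310000 - 3.140000)/(-5.543826 - (13.853867)) = 1.833011; f(w_2) = -2.997316

1.83301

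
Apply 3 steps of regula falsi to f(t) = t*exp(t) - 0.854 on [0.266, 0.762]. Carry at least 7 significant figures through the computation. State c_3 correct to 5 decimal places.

False-position update: c = (a·f(b) − b·f(a))/(f(b) − f(a)); replace the endpoint whose sign matches f(c).
f(0.266000) = -0.506940, f(0.762000) = 0.778628
step 1: c = 0.461588, f(c) = -0.121647 < 0 → new bracket [0.461588, 0.762000]
step 2: c = 0.502181, f(c) = -0.024236 < 0 → new bracket [0.502181, 0.762000]
step 3: c = 0.510024, f(c) = -0.004641 < 0 → new bracket [0.510024, 0.762000]

0.51002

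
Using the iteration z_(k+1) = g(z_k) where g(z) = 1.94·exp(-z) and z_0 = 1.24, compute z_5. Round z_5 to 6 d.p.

0.698586

z_1 = g(1.240000) = 0.561405
z_2 = g(0.561405) = 1.106589
z_3 = g(1.106589) = 0.641529
z_4 = g(0.641529) = 1.021385
z_5 = g(1.021385) = 0.698586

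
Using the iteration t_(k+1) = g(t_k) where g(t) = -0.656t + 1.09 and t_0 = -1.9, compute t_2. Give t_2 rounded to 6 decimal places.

-0.442678

t_1 = g(-1.900000) = 2.336400
t_2 = g(2.336400) = -0.442678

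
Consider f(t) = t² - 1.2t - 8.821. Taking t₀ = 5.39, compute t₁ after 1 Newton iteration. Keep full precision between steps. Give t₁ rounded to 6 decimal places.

3.953351

Newton update: t ← t − f(t)/f'(t).
f'(t) = 2t - 1.2
t_0 = 5.390000: f = 13.763100, f' = 9.580000 → t_1 = 5.390000 - (13.763100)/(9.580000) = 3.953351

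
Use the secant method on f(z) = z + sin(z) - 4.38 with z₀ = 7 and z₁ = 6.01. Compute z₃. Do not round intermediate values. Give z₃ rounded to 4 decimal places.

5.2521

f(z_0) = 3.276987, f(z_1) = 1.360200
z_2 = 6.010000 - (1.360200)·(6.010000 - 7.000000)/(1.360200 - (3.276987)) = 5.307471; f(z_2) = 0.099369
z_3 = 5.307471 - (0.099369)·(5.307471 - 6.010000)/(0.099369 - (1.360200)) = 5.252103; f(z_3) = 0.014248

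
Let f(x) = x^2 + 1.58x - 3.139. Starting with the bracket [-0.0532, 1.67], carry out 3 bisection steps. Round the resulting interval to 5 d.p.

[1.02380, 1.23920]

f(-0.053200) = -3.220226, f(1.670000) = 2.288500 (opposite signs)
step 1: m = 0.808400, f(m) = -1.208217 < 0 → root in [0.808400, 1.670000]
step 2: m = 1.239200, f(m) = 0.354553 > 0 → root in [0.808400, 1.239200]
step 3: m = 1.023800, f(m) = -0.473230 < 0 → root in [1.023800, 1.239200]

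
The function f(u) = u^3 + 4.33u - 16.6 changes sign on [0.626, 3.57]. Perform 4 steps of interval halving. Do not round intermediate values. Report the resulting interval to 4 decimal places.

f(0.626000) = -13.644106, f(3.570000) = 44.357393 (opposite signs)
step 1: m = 2.098000, f(m) = 1.718905 > 0 → root in [0.626000, 2.098000]
step 2: m = 1.362000, f(m) = -8.175970 < 0 → root in [1.362000, 2.098000]
step 3: m = 1.730000, f(m) = -3.931383 < 0 → root in [1.730000, 2.098000]
step 4: m = 1.914000, f(m) = -1.300640 < 0 → root in [1.914000, 2.098000]

[1.9140, 2.0980]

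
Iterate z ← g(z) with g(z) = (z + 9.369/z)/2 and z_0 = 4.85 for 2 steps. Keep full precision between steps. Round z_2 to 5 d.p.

z_1 = g(4.850000) = 3.390876
z_2 = g(3.390876) = 3.076939

3.07694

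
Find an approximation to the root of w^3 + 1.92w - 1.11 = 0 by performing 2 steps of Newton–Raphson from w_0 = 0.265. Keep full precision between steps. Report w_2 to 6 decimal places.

f'(w) = 3w^2 + 1.92
w_0 = 0.265000: f = -0.582590, f' = 2.130675 → w_1 = 0.265000 - (-0.582590)/(2.130675) = 0.538430
w_1 = 0.538430: f = 0.079880, f' = 2.789720 → w_2 = 0.538430 - (0.079880)/(2.789720) = 0.509796

0.509796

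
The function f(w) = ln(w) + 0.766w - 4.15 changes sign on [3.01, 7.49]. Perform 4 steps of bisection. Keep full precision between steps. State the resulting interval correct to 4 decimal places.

f(3.010000) = -0.742400, f(7.490000) = 3.600909 (opposite signs)
step 1: m = 5.250000, f(m) = 1.529728 > 0 → root in [3.010000, 5.250000]
step 2: m = 4.130000, f(m) = 0.431857 > 0 → root in [3.010000, 4.130000]
step 3: m = 3.570000, f(m) = -0.142814 < 0 → root in [3.570000, 4.130000]
step 4: m = 3.850000, f(m) = 0.147173 > 0 → root in [3.570000, 3.850000]

[3.5700, 3.8500]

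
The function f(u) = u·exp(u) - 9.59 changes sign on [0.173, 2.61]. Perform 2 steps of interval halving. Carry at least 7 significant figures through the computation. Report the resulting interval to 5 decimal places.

f(0.173000) = -9.384326, f(2.610000) = 25.903523 (opposite signs)
step 1: m = 1.391500, f(m) = -3.994950 < 0 → root in [1.391500, 2.610000]
step 2: m = 2.000750, f(m) = 5.204746 > 0 → root in [1.391500, 2.000750]

[1.39150, 2.00075]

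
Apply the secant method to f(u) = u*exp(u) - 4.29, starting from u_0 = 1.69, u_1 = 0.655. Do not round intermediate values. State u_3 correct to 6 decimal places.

Secant update: u_(k+1) = u_k − f(u_k)·(u_k − u_(k-1))/(f(u_k) − f(u_(k-1))).
f(u_0) = 4.868922, f(u_1) = -3.029032
u_2 = 0.655000 - (-3.029032)·(0.655000 - 1.690000)/(-3.029032 - (4.868922)) = 1.051944; f(u_2) = -1.278060
u_3 = 1.051944 - (-1.278060)·(1.051944 - 0.655000)/(-1.278060 - (-3.029032)) = 1.341680; f(u_3) = 0.842547

1.341680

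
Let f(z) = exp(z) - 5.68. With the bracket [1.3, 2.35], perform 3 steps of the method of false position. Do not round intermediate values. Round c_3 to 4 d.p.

f(1.300000) = -2.010703, f(2.350000) = 4.805570
step 1: c = 1.609735, f(c) = -0.678514 < 0 → new bracket [1.609735, 2.350000]
step 2: c = 1.701324, f(c) = -0.198802 < 0 → new bracket [1.701324, 2.350000]
step 3: c = 1.727093, f(c) = -0.055721 < 0 → new bracket [1.727093, 2.350000]

1.7271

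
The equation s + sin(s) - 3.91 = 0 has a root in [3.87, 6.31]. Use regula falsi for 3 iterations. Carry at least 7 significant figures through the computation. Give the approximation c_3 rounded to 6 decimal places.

4.833318

f(3.870000) = -0.705682, f(6.310000) = 2.426811
step 1: c = 4.419678, f(c) = -0.447787 < 0 → new bracket [4.419678, 6.310000]
step 2: c = 4.714141, f(c) = -0.195858 < 0 → new bracket [4.714141, 6.310000]
step 3: c = 4.833318, f(c) = -0.069379 < 0 → new bracket [4.833318, 6.310000]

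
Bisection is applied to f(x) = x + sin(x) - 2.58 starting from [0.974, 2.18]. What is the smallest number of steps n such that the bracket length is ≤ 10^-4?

Initial width b − a = 2.18 − 0.974 = 1.206000.
After n steps the width is (b−a)/2^n; need (b−a)/2^n ≤ 10^-4.
So n ≥ log₂(1.206000/10^-4) = log₂(12060.0000) ≈ 13.5579.
Hence n = 14.

14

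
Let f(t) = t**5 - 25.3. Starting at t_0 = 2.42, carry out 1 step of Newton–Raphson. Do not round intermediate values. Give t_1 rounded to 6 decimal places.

2.083533

f'(t) = 5t**4
t_0 = 2.420000: f = 57.699759, f' = 171.487105 → t_1 = 2.420000 - (57.699759)/(171.487105) = 2.083533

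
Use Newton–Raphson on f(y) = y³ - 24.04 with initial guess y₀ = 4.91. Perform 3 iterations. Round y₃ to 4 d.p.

2.8920

f'(y) = 3y²
y_0 = 4.910000: f = 94.330771, f' = 72.324300 → y_1 = 4.910000 - (94.330771)/(72.324300) = 3.605725
y_1 = 3.605725: f = 22.838945, f' = 39.003760 → y_2 = 3.605725 - (22.838945)/(39.003760) = 3.020168
y_2 = 3.020168: f = 3.508193, f' = 27.364236 → y_3 = 3.020168 - (3.508193)/(27.364236) = 2.891964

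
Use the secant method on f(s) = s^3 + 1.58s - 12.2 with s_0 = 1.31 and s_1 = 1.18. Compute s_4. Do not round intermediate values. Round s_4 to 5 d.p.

2.03339

Secant update: s_(k+1) = s_k − f(s_k)·(s_k − s_(k-1))/(f(s_k) − f(s_(k-1))).
f(s_0) = -7.882109, f(s_1) = -8.692568
s_2 = 1.180000 - (-8.692568)·(1.180000 - 1.310000)/(-8.692568 - (-7.882109)) = 2.574313; f(s_2) = 8.927620
s_3 = 2.574313 - (8.927620)·(2.574313 - 1.180000)/(8.927620 - (-8.692568)) = 1.867857; f(s_3) = -2.732043
s_4 = 1.867857 - (-2.732043)·(1.867857 - 2.574313)/(-2.732043 - (8.927620)) = 2.033391; f(s_4) = -0.579829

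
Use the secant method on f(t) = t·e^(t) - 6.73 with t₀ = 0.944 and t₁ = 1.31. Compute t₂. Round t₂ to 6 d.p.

1.592536

f(t_0) = -4.303692, f(t_1) = -1.874912
t_2 = 1.310000 - (-1.874912)·(1.310000 - 0.944000)/(-1.874912 - (-4.303692)) = 1.592536; f(t_2) = 1.099228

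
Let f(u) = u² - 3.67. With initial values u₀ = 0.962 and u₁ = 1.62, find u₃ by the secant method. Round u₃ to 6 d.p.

1.906862

f(u_0) = -2.744556, f(u_1) = -1.045600
u_2 = 1.620000 - (-1.045600)·(1.620000 - 0.962000)/(-1.045600 - (-2.744556)) = 2.024957; f(u_2) = 0.430452
u_3 = 2.024957 - (0.430452)·(2.024957 - 1.620000)/(0.430452 - (-1.045600)) = 1.906862; f(u_3) = -0.033877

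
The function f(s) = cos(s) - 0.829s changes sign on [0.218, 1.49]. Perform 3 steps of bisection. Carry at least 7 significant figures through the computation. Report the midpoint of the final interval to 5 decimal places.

0.77450

f(0.218000) = 0.795610, f(1.490000) = -1.154502 (opposite signs)
step 1: m = 0.854000, f(m) = -0.050993 < 0 → root in [0.218000, 0.854000]
step 2: m = 0.536000, f(m) = 0.415414 > 0 → root in [0.536000, 0.854000]
step 3: m = 0.695000, f(m) = 0.191899 > 0 → root in [0.695000, 0.854000]
Midpoint of [0.695000, 0.854000] = 0.774500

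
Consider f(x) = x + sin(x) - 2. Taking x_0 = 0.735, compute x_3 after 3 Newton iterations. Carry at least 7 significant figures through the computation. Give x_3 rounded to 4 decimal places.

f'(x) = 1 + cos(x)
x_0 = 0.735000: f = -0.594413, f' = 1.741831 → x_1 = 0.735000 - (-0.594413)/(1.741831) = 1.076258
x_1 = 1.076258: f = -0.043555, f' = 1.474626 → x_2 = 1.076258 - (-0.043555)/(1.474626) = 1.105794
x_2 = 1.105794: f = -0.000386, f' = 1.448425 → x_3 = 1.105794 - (-0.000386)/(1.448425) = 1.106060

1.1061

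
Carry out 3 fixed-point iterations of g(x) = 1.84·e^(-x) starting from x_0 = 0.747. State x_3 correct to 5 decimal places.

0.85236

x_1 = g(0.747000) = 0.871766
x_2 = g(0.871766) = 0.769511
x_3 = g(0.769511) = 0.852361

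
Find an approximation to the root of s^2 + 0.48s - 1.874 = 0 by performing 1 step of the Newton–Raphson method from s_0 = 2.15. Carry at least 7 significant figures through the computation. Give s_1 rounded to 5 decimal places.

1.35910

f'(s) = 2s + 0.48
s_0 = 2.150000: f = 3.780500, f' = 4.780000 → s_1 = 2.150000 - (3.780500)/(4.780000) = 1.359100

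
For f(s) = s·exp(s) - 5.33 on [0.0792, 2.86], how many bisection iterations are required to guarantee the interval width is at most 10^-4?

15

Initial width b − a = 2.86 − 0.0792 = 2.780800.
After n steps the width is (b−a)/2^n; need (b−a)/2^n ≤ 10^-4.
So n ≥ log₂(2.780800/10^-4) = log₂(27808.0000) ≈ 14.7632.
Hence n = 15.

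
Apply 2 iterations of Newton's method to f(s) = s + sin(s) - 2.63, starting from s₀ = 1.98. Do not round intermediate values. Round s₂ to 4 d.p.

f'(s) = 1 + cos(s)
s_0 = 1.980000: f = 0.267438, f' = 0.602121 → s_1 = 1.980000 - (0.267438)/(0.602121) = 1.535840
s_1 = 1.535840: f = -0.094771, f' = 1.034949 → s_2 = 1.535840 - (-0.094771)/(1.034949) = 1.627411

1.6274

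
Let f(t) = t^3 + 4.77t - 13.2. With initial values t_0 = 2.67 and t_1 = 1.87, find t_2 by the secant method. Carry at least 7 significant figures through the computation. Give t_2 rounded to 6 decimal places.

1.759198

f(t_0) = 18.570063, f(t_1) = 2.259103
t_2 = 1.870000 - (2.259103)·(1.870000 - 2.670000)/(2.259103 - (18.570063)) = 1.759198; f(t_2) = 0.635705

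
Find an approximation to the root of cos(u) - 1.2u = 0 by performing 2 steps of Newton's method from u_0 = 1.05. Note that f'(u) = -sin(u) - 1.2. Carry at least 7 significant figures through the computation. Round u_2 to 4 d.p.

u_0 = 1.050000: f = -0.762429, f' = -2.067423 → u_1 = 1.050000 - (-0.762429)/(-2.067423) = 0.681218
u_1 = 0.681218: f = -0.040655, f' = -1.829739 → u_2 = 0.681218 - (-0.040655)/(-1.829739) = 0.658999

0.6590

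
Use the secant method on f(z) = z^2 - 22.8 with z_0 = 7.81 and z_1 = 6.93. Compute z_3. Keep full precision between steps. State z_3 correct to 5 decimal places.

f(z_0) = 38.196100, f(z_1) = 25.224900
z_2 = 6.930000 - (25.224900)·(6.930000 - 7.810000)/(25.224900 - (38.196100)) = 5.218677; f(z_2) = 4.434590
z_3 = 5.218677 - (4.434590)·(5.218677 - 6.930000)/(4.434590 - (25.224900)) = 4.853650; f(z_3) = 0.757923

4.85365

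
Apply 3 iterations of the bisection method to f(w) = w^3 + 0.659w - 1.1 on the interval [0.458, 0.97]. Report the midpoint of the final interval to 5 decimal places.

f(0.458000) = -0.702106, f(0.970000) = 0.451903 (opposite signs)
step 1: m = 0.714000, f(m) = -0.265480 < 0 → root in [0.714000, 0.970000]
step 2: m = 0.842000, f(m) = 0.051826 > 0 → root in [0.714000, 0.842000]
step 3: m = 0.778000, f(m) = -0.116387 < 0 → root in [0.778000, 0.842000]
Midpoint of [0.778000, 0.842000] = 0.810000

0.81000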